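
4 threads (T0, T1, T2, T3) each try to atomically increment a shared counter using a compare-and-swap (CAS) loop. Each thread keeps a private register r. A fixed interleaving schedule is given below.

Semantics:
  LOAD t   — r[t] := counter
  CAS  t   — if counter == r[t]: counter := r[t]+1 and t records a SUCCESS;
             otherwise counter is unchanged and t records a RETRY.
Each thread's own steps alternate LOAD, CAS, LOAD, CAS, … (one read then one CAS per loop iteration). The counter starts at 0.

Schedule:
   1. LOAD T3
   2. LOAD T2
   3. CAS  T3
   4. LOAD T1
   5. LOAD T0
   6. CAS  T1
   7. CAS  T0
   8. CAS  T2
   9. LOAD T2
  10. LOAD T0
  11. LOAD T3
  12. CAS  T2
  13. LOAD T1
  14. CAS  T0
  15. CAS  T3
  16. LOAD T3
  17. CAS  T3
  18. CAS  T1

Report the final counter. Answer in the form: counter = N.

   1) LOAD T3:  M=0  r_T3=0
   2) LOAD T2:  M=0  r_T2=0
   3) CAS  T3:  M=1  r_T3=0 ✓
   4) LOAD T1:  M=1  r_T1=1
   5) LOAD T0:  M=1  r_T0=1
   6) CAS  T1:  M=2  r_T1=1 ✓
   7) CAS  T0:  M=2  r_T0=1 ✗
   8) CAS  T2:  M=2  r_T2=0 ✗
   9) LOAD T2:  M=2  r_T2=2
  10) LOAD T0:  M=2  r_T0=2
  11) LOAD T3:  M=2  r_T3=2
  12) CAS  T2:  M=3  r_T2=2 ✓
  13) LOAD T1:  M=3  r_T1=3
  14) CAS  T0:  M=3  r_T0=2 ✗
  15) CAS  T3:  M=3  r_T3=2 ✗
  16) LOAD T3:  M=3  r_T3=3
  17) CAS  T3:  M=4  r_T3=3 ✓
  18) CAS  T1:  M=4  r_T1=3 ✗

counter = 4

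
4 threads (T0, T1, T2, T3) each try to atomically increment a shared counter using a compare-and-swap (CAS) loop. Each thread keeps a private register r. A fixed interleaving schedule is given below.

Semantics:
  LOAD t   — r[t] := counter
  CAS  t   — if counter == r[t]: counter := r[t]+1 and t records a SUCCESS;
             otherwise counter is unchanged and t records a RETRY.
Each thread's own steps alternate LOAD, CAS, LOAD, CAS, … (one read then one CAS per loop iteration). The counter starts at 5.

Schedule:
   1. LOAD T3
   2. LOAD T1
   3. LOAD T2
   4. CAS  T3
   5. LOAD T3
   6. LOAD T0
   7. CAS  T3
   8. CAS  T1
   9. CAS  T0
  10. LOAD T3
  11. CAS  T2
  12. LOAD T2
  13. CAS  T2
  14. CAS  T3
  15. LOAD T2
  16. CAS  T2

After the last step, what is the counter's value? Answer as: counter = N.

   1) LOAD T3:  M=5  r_T3=5
   2) LOAD T1:  M=5  r_T1=5
   3) LOAD T2:  M=5  r_T2=5
   4) CAS  T3:  M=6  r_T3=5 ✓
   5) LOAD T3:  M=6  r_T3=6
   6) LOAD T0:  M=6  r_T0=6
   7) CAS  T3:  M=7  r_T3=6 ✓
   8) CAS  T1:  M=7  r_T1=5 ✗
   9) CAS  T0:  M=7  r_T0=6 ✗
  10) LOAD T3:  M=7  r_T3=7
  11) CAS  T2:  M=7  r_T2=5 ✗
  12) LOAD T2:  M=7  r_T2=7
  13) CAS  T2:  M=8  r_T2=7 ✓
  14) CAS  T3:  M=8  r_T3=7 ✗
  15) LOAD T2:  M=8  r_T2=8
  16) CAS  T2:  M=9  r_T2=8 ✓

counter = 9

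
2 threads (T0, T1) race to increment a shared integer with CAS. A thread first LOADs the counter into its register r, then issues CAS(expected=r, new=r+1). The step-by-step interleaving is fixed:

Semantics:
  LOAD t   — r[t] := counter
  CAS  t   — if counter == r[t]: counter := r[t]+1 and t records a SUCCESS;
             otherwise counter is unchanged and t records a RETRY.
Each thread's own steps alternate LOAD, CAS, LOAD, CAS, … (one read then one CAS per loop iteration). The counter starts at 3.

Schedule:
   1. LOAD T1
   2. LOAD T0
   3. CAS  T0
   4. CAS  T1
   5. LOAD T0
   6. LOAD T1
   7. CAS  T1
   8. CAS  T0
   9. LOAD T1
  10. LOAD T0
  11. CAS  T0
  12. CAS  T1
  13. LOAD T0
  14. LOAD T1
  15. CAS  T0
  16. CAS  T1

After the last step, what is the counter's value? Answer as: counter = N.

counter = 7

1. LOAD T1 → mem=3 r[T1]=3 [LOAD]
2. LOAD T0 → mem=3 r[T0]=3 [LOAD]
3. CAS T0 → mem=4 r[T0]=3 [OK]
4. CAS T1 → mem=4 r[T1]=3 [RETRY]
5. LOAD T0 → mem=4 r[T0]=4 [LOAD]
6. LOAD T1 → mem=4 r[T1]=4 [LOAD]
7. CAS T1 → mem=5 r[T1]=4 [OK]
8. CAS T0 → mem=5 r[T0]=4 [RETRY]
9. LOAD T1 → mem=5 r[T1]=5 [LOAD]
10. LOAD T0 → mem=5 r[T0]=5 [LOAD]
11. CAS T0 → mem=6 r[T0]=5 [OK]
12. CAS T1 → mem=6 r[T1]=5 [RETRY]
13. LOAD T0 → mem=6 r[T0]=6 [LOAD]
14. LOAD T1 → mem=6 r[T1]=6 [LOAD]
15. CAS T0 → mem=7 r[T0]=6 [OK]
16. CAS T1 → mem=7 r[T1]=6 [RETRY]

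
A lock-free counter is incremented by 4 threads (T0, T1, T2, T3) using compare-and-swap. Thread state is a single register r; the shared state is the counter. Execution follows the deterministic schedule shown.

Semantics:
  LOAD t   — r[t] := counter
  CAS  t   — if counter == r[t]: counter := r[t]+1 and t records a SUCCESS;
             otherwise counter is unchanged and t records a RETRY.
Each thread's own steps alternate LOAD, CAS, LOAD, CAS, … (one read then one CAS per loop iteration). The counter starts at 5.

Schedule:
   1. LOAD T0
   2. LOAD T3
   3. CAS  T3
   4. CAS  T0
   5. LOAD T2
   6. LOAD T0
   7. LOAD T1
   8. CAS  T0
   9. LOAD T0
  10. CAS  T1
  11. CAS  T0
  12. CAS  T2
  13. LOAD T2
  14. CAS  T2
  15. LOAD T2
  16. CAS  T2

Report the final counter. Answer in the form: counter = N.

1. LOAD T0 → mem=5 r[T0]=5 [LOAD]
2. LOAD T3 → mem=5 r[T3]=5 [LOAD]
3. CAS T3 → mem=6 r[T3]=5 [OK]
4. CAS T0 → mem=6 r[T0]=5 [RETRY]
5. LOAD T2 → mem=6 r[T2]=6 [LOAD]
6. LOAD T0 → mem=6 r[T0]=6 [LOAD]
7. LOAD T1 → mem=6 r[T1]=6 [LOAD]
8. CAS T0 → mem=7 r[T0]=6 [OK]
9. LOAD T0 → mem=7 r[T0]=7 [LOAD]
10. CAS T1 → mem=7 r[T1]=6 [RETRY]
11. CAS T0 → mem=8 r[T0]=7 [OK]
12. CAS T2 → mem=8 r[T2]=6 [RETRY]
13. LOAD T2 → mem=8 r[T2]=8 [LOAD]
14. CAS T2 → mem=9 r[T2]=8 [OK]
15. LOAD T2 → mem=9 r[T2]=9 [LOAD]
16. CAS T2 → mem=10 r[T2]=9 [OK]

counter = 10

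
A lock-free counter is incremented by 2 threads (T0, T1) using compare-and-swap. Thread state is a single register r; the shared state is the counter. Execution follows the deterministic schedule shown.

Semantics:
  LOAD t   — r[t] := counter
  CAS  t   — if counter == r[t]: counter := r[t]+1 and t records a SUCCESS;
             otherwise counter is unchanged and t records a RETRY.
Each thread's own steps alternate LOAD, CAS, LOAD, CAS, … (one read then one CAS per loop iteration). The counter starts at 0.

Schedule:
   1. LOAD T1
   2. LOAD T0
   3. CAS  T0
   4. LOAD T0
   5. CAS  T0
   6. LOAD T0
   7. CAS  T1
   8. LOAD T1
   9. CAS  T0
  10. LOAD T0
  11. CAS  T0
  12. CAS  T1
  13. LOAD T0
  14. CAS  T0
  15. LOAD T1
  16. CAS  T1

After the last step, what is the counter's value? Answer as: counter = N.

counter = 6

[1] T1.load  rd  (counter 0, T1.r 0)
[2] T0.load  rd  (counter 0, T0.r 0)
[3] T0.cas  hit  (counter 1, T0.r 0)
[4] T0.load  rd  (counter 1, T0.r 1)
[5] T0.cas  hit  (counter 2, T0.r 1)
[6] T0.load  rd  (counter 2, T0.r 2)
[7] T1.cas  miss  (counter 2, T1.r 0)
[8] T1.load  rd  (counter 2, T1.r 2)
[9] T0.cas  hit  (counter 3, T0.r 2)
[10] T0.load  rd  (counter 3, T0.r 3)
[11] T0.cas  hit  (counter 4, T0.r 3)
[12] T1.cas  miss  (counter 4, T1.r 2)
[13] T0.load  rd  (counter 4, T0.r 4)
[14] T0.cas  hit  (counter 5, T0.r 4)
[15] T1.load  rd  (counter 5, T1.r 5)
[16] T1.cas  hit  (counter 6, T1.r 5)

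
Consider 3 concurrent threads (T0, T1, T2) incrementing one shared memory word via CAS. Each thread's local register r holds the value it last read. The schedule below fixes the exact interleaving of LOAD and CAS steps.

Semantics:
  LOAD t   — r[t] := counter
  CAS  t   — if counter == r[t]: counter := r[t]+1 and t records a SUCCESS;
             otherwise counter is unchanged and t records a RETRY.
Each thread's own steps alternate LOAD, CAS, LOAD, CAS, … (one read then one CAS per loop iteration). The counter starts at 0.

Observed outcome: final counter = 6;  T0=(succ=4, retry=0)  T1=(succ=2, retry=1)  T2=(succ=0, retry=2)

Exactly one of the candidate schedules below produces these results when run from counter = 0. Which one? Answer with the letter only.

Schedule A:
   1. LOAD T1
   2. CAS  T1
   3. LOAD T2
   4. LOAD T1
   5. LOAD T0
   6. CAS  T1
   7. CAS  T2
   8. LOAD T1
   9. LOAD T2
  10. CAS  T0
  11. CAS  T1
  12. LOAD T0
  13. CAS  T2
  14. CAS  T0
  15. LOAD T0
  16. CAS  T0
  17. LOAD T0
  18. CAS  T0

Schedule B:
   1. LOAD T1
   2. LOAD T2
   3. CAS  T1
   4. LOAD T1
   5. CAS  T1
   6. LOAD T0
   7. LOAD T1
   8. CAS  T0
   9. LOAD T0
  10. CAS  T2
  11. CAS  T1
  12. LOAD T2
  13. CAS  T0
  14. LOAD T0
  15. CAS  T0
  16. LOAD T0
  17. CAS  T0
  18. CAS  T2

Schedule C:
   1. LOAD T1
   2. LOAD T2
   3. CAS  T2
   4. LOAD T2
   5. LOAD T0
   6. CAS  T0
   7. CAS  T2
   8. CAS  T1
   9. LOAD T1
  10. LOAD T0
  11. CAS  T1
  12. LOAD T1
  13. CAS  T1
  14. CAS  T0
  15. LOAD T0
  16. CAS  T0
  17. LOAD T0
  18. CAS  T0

Tracing schedule B:
#1 T1 reads 0
#2 T2 reads 0
#3 T1 CAS(0→1) writes; counter now 1
#4 T1 reads 1
#5 T1 CAS(1→2) writes; counter now 2
#6 T0 reads 2
#7 T1 reads 2
#8 T0 CAS(2→3) writes; counter now 3
#9 T0 reads 3
#10 T2 CAS(0→1) fails; counter now 3
#11 T1 CAS(2→3) fails; counter now 3
#12 T2 reads 3
#13 T0 CAS(3→4) writes; counter now 4
#14 T0 reads 4
#15 T0 CAS(4→5) writes; counter now 5
#16 T0 reads 5
#17 T0 CAS(5→6) writes; counter now 6
#18 T2 CAS(3→4) fails; counter now 6

B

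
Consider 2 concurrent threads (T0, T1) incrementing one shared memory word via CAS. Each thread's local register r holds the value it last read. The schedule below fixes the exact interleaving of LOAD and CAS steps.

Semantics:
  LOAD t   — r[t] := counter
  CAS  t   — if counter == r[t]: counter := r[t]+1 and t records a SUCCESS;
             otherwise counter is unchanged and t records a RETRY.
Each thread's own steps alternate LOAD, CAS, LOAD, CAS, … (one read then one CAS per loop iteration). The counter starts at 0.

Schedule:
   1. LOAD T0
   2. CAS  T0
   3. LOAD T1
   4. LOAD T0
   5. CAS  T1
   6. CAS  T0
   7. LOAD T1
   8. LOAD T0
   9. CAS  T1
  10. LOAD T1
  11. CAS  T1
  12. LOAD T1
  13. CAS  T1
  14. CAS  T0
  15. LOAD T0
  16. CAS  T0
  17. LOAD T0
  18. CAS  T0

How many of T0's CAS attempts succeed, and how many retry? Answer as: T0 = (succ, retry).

#1 T0 reads 0
#2 T0 CAS(0→1) writes; counter now 1
#3 T1 reads 1
#4 T0 reads 1
#5 T1 CAS(1→2) writes; counter now 2
#6 T0 CAS(1→2) fails; counter now 2
#7 T1 reads 2
#8 T0 reads 2
#9 T1 CAS(2→3) writes; counter now 3
#10 T1 reads 3
#11 T1 CAS(3→4) writes; counter now 4
#12 T1 reads 4
#13 T1 CAS(4→5) writes; counter now 5
#14 T0 CAS(2→3) fails; counter now 5
#15 T0 reads 5
#16 T0 CAS(5→6) writes; counter now 6
#17 T0 reads 6
#18 T0 CAS(6→7) writes; counter now 7

T0 = (3, 2)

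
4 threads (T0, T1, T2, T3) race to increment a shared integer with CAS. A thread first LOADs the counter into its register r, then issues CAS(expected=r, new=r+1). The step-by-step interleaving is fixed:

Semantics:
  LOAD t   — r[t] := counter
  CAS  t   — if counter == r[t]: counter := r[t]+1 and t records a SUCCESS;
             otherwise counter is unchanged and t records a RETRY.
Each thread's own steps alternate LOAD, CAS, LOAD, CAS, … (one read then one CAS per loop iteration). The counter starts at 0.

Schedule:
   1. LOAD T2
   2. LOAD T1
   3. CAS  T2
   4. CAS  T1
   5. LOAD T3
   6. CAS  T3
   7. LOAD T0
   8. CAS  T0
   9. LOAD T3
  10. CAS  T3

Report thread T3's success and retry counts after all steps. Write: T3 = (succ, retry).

T2 LOAD — after: cnt=0, r=0 — load
T1 LOAD — after: cnt=0, r=0 — load
T2 CAS — after: cnt=1, r=0 — ok
T1 CAS — after: cnt=1, r=0 — retry
T3 LOAD — after: cnt=1, r=1 — load
T3 CAS — after: cnt=2, r=1 — ok
T0 LOAD — after: cnt=2, r=2 — load
T0 CAS — after: cnt=3, r=2 — ok
T3 LOAD — after: cnt=3, r=3 — load
T3 CAS — after: cnt=4, r=3 — ok

T3 = (2, 0)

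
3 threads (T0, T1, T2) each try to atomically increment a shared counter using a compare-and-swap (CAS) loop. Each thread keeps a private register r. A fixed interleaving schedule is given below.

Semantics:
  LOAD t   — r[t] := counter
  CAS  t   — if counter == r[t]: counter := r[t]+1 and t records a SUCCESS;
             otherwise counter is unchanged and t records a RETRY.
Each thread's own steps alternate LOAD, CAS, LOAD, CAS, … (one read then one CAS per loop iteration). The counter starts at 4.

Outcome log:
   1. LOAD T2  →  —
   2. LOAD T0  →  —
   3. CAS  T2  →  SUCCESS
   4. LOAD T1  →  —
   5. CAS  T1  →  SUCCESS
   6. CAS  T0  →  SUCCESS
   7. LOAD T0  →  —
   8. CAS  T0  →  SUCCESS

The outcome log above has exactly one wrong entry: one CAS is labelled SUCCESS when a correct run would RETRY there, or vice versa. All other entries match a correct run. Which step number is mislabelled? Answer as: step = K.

Reference trace:
[1] T2.load  rd  (counter 4, T2.r 4)
[2] T0.load  rd  (counter 4, T0.r 4)
[3] T2.cas  hit  (counter 5, T2.r 4)
[4] T1.load  rd  (counter 5, T1.r 5)
[5] T1.cas  hit  (counter 6, T1.r 5)
[6] T0.cas  miss  (counter 6, T0.r 4)
[7] T0.load  rd  (counter 6, T0.r 6)
[8] T0.cas  hit  (counter 7, T0.r 6)
Flip is step 6.

step = 6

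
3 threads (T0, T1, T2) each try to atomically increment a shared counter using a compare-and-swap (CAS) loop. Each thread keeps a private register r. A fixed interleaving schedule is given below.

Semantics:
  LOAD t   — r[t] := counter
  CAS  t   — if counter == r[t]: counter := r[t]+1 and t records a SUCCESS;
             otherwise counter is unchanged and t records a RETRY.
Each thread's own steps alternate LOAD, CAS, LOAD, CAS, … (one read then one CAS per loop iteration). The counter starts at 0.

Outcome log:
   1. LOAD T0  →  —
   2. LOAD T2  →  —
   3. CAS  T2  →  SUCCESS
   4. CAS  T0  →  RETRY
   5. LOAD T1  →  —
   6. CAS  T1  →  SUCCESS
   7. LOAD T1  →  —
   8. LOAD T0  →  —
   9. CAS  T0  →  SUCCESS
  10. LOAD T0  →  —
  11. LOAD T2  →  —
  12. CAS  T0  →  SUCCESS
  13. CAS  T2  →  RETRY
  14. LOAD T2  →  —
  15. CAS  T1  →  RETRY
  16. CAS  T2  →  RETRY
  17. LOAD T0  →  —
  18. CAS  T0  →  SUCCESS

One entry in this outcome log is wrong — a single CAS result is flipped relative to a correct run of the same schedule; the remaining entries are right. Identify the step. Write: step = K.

step = 16

Correct run:
T0 LOAD — after: cnt=0, r=0 — load
T2 LOAD — after: cnt=0, r=0 — load
T2 CAS — after: cnt=1, r=0 — ok
T0 CAS — after: cnt=1, r=0 — retry
T1 LOAD — after: cnt=1, r=1 — load
T1 CAS — after: cnt=2, r=1 — ok
T1 LOAD — after: cnt=2, r=2 — load
T0 LOAD — after: cnt=2, r=2 — load
T0 CAS — after: cnt=3, r=2 — ok
T0 LOAD — after: cnt=3, r=3 — load
T2 LOAD — after: cnt=3, r=3 — load
T0 CAS — after: cnt=4, r=3 — ok
T2 CAS — after: cnt=4, r=3 — retry
T2 LOAD — after: cnt=4, r=4 — load
T1 CAS — after: cnt=4, r=2 — retry
T2 CAS — after: cnt=5, r=4 — ok
T0 LOAD — after: cnt=5, r=5 — load
T0 CAS — after: cnt=6, r=5 — ok
Flip is step 16.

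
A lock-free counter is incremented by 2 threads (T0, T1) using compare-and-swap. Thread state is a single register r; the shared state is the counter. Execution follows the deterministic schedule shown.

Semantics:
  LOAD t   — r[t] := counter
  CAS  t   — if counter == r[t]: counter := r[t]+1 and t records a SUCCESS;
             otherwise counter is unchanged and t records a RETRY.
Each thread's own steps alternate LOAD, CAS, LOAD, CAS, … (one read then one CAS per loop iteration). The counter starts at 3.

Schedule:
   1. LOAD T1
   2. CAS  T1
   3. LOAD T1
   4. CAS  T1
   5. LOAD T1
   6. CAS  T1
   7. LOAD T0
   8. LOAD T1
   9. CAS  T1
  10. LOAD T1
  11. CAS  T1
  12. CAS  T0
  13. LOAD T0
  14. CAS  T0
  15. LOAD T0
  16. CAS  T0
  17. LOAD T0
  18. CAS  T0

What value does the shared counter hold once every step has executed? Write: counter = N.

counter = 11

   1) LOAD T1:  M=3  r_T1=3
   2) CAS  T1:  M=4  r_T1=3 ✓
   3) LOAD T1:  M=4  r_T1=4
   4) CAS  T1:  M=5  r_T1=4 ✓
   5) LOAD T1:  M=5  r_T1=5
   6) CAS  T1:  M=6  r_T1=5 ✓
   7) LOAD T0:  M=6  r_T0=6
   8) LOAD T1:  M=6  r_T1=6
   9) CAS  T1:  M=7  r_T1=6 ✓
  10) LOAD T1:  M=7  r_T1=7
  11) CAS  T1:  M=8  r_T1=7 ✓
  12) CAS  T0:  M=8  r_T0=6 ✗
  13) LOAD T0:  M=8  r_T0=8
  14) CAS  T0:  M=9  r_T0=8 ✓
  15) LOAD T0:  M=9  r_T0=9
  16) CAS  T0:  M=10  r_T0=9 ✓
  17) LOAD T0:  M=10  r_T0=10
  18) CAS  T0:  M=11  r_T0=10 ✓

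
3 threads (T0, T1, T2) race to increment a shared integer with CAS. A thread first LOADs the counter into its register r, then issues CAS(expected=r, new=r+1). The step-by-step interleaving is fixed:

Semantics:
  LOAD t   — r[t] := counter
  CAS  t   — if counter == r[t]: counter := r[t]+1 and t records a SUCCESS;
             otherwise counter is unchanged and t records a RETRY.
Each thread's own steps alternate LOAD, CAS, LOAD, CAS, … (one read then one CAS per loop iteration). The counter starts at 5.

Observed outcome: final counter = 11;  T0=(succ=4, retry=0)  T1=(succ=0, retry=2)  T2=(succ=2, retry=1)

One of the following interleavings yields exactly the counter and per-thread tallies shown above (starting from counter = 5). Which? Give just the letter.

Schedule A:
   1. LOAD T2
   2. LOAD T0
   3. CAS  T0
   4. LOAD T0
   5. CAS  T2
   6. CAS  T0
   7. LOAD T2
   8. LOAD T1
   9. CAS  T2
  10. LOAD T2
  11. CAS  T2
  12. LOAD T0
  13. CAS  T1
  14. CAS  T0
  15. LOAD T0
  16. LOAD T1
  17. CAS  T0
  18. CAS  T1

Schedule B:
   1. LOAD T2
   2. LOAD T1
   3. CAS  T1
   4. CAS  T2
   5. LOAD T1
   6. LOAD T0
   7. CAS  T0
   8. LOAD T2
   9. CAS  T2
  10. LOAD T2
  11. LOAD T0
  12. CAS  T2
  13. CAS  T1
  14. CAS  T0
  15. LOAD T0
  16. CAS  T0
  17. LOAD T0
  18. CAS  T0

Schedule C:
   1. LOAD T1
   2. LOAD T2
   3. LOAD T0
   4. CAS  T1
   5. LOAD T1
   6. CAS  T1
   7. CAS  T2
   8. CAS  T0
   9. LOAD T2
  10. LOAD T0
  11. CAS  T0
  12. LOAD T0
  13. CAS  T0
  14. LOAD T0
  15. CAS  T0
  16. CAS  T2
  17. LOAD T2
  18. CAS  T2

A

Simulating candidate A:
T2 LOAD — after: cnt=5, r=5 — load
T0 LOAD — after: cnt=5, r=5 — load
T0 CAS — after: cnt=6, r=5 — ok
T0 LOAD — after: cnt=6, r=6 — load
T2 CAS — after: cnt=6, r=5 — retry
T0 CAS — after: cnt=7, r=6 — ok
T2 LOAD — after: cnt=7, r=7 — load
T1 LOAD — after: cnt=7, r=7 — load
T2 CAS — after: cnt=8, r=7 — ok
T2 LOAD — after: cnt=8, r=8 — load
T2 CAS — after: cnt=9, r=8 — ok
T0 LOAD — after: cnt=9, r=9 — load
T1 CAS — after: cnt=9, r=7 — retry
T0 CAS — after: cnt=10, r=9 — ok
T0 LOAD — after: cnt=10, r=10 — load
T1 LOAD — after: cnt=10, r=10 — load
T0 CAS — after: cnt=11, r=10 — ok
T1 CAS — after: cnt=11, r=10 — retry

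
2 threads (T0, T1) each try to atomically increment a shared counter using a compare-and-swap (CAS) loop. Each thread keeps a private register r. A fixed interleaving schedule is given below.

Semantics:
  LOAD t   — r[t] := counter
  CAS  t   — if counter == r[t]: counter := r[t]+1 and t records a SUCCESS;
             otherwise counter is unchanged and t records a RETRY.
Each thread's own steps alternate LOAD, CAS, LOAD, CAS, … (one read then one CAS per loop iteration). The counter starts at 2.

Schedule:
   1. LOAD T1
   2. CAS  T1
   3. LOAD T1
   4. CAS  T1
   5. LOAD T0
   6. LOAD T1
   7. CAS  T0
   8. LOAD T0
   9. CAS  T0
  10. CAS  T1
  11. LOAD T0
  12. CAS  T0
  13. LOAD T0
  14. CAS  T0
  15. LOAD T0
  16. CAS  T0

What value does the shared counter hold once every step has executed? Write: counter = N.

#1 T1 reads 2
#2 T1 CAS(2→3) writes; counter now 3
#3 T1 reads 3
#4 T1 CAS(3→4) writes; counter now 4
#5 T0 reads 4
#6 T1 reads 4
#7 T0 CAS(4→5) writes; counter now 5
#8 T0 reads 5
#9 T0 CAS(5→6) writes; counter now 6
#10 T1 CAS(4→5) fails; counter now 6
#11 T0 reads 6
#12 T0 CAS(6→7) writes; counter now 7
#13 T0 reads 7
#14 T0 CAS(7→8) writes; counter now 8
#15 T0 reads 8
#16 T0 CAS(8→9) writes; counter now 9

counter = 9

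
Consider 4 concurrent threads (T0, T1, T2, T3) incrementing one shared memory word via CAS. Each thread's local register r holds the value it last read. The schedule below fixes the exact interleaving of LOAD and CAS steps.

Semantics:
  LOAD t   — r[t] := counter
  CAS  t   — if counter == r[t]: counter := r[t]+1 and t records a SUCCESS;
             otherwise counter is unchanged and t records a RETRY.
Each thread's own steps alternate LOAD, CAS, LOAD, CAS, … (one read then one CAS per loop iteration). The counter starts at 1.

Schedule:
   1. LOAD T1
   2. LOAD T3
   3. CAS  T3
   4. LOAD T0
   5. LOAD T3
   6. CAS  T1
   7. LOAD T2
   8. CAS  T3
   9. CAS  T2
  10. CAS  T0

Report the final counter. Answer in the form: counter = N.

counter = 3

step 1: T1 LOAD ⇒ load; ctr=1 reg=1
step 2: T3 LOAD ⇒ load; ctr=1 reg=1
step 3: T3 CAS ⇒ ok; ctr=2 reg=1
step 4: T0 LOAD ⇒ load; ctr=2 reg=2
step 5: T3 LOAD ⇒ load; ctr=2 reg=2
step 6: T1 CAS ⇒ retry; ctr=2 reg=1
step 7: T2 LOAD ⇒ load; ctr=2 reg=2
step 8: T3 CAS ⇒ ok; ctr=3 reg=2
step 9: T2 CAS ⇒ retry; ctr=3 reg=2
step 10: T0 CAS ⇒ retry; ctr=3 reg=2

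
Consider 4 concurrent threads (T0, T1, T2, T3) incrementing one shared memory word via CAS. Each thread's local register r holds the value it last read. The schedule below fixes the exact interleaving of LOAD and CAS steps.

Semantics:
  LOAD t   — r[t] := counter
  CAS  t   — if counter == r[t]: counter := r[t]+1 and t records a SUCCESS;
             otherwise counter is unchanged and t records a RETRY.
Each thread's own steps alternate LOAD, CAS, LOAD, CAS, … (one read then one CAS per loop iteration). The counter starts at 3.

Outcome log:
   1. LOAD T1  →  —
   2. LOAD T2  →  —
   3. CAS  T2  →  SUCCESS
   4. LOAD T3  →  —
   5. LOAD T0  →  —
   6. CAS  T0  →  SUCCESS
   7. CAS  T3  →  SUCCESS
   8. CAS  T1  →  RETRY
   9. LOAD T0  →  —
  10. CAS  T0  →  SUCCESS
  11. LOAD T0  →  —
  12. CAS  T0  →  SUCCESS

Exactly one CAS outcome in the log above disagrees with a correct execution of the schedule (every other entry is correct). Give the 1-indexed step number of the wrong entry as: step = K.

step = 7

Re-executing:
   1) LOAD T1:  M=3  r_T1=3
   2) LOAD T2:  M=3  r_T2=3
   3) CAS  T2:  M=4  r_T2=3 ✓
   4) LOAD T3:  M=4  r_T3=4
   5) LOAD T0:  M=4  r_T0=4
   6) CAS  T0:  M=5  r_T0=4 ✓
   7) CAS  T3:  M=5  r_T3=4 ✗
   8) CAS  T1:  M=5  r_T1=3 ✗
   9) LOAD T0:  M=5  r_T0=5
  10) CAS  T0:  M=6  r_T0=5 ✓
  11) LOAD T0:  M=6  r_T0=6
  12) CAS  T0:  M=7  r_T0=6 ✓
Log disagrees first at step 7.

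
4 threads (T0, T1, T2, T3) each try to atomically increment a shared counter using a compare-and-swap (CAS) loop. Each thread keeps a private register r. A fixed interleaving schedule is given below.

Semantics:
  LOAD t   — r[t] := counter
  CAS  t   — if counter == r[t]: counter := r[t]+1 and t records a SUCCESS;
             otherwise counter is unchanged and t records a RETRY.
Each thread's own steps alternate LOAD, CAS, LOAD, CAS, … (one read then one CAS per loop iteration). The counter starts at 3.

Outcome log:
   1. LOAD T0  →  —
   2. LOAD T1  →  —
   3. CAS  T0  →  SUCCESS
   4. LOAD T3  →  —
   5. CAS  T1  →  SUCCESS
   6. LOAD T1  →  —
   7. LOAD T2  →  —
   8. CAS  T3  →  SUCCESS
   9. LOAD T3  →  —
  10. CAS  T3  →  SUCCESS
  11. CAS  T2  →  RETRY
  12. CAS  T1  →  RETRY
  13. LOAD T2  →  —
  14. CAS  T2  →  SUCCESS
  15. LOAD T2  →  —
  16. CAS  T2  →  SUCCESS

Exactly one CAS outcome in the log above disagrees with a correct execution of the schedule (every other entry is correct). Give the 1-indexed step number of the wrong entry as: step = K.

step = 5

Re-executing:
#1 T0 reads 3
#2 T1 reads 3
#3 T0 CAS(3→4) writes; counter now 4
#4 T3 reads 4
#5 T1 CAS(3→4) fails; counter now 4
#6 T1 reads 4
#7 T2 reads 4
#8 T3 CAS(4→5) writes; counter now 5
#9 T3 reads 5
#10 T3 CAS(5→6) writes; counter now 6
#11 T2 CAS(4→5) fails; counter now 6
#12 T1 CAS(4→5) fails; counter now 6
#13 T2 reads 6
#14 T2 CAS(6→7) writes; counter now 7
#15 T2 reads 7
#16 T2 CAS(7→8) writes; counter now 8
Log disagrees first at step 5.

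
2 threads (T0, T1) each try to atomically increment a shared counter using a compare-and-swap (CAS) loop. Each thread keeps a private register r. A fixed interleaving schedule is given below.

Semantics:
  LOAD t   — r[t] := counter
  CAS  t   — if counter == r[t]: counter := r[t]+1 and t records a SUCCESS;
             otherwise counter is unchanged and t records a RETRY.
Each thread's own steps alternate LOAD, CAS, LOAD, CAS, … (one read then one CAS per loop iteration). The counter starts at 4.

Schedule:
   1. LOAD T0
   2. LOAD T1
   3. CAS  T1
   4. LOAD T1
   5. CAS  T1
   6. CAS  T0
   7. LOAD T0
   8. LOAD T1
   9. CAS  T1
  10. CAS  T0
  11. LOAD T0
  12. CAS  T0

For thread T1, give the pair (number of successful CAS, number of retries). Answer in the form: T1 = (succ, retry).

T1 = (3, 0)

step 1: T0 LOAD ⇒ load; ctr=4 reg=4
step 2: T1 LOAD ⇒ load; ctr=4 reg=4
step 3: T1 CAS ⇒ ok; ctr=5 reg=4
step 4: T1 LOAD ⇒ load; ctr=5 reg=5
step 5: T1 CAS ⇒ ok; ctr=6 reg=5
step 6: T0 CAS ⇒ retry; ctr=6 reg=4
step 7: T0 LOAD ⇒ load; ctr=6 reg=6
step 8: T1 LOAD ⇒ load; ctr=6 reg=6
step 9: T1 CAS ⇒ ok; ctr=7 reg=6
step 10: T0 CAS ⇒ retry; ctr=7 reg=6
step 11: T0 LOAD ⇒ load; ctr=7 reg=7
step 12: T0 CAS ⇒ ok; ctr=8 reg=7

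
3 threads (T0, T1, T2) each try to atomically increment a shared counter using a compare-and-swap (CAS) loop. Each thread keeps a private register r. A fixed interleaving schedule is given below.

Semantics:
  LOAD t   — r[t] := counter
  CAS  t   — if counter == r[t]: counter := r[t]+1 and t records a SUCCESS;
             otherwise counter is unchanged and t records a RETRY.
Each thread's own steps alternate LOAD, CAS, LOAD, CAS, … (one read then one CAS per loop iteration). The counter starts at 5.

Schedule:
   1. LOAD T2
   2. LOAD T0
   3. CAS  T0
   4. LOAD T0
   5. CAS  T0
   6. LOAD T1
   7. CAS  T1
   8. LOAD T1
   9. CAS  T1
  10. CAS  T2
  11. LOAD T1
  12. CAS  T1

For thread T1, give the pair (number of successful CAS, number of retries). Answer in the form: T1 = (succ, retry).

T1 = (3, 0)

[1] T2.load  rd  (counter 5, T2.r 5)
[2] T0.load  rd  (counter 5, T0.r 5)
[3] T0.cas  hit  (counter 6, T0.r 5)
[4] T0.load  rd  (counter 6, T0.r 6)
[5] T0.cas  hit  (counter 7, T0.r 6)
[6] T1.load  rd  (counter 7, T1.r 7)
[7] T1.cas  hit  (counter 8, T1.r 7)
[8] T1.load  rd  (counter 8, T1.r 8)
[9] T1.cas  hit  (counter 9, T1.r 8)
[10] T2.cas  miss  (counter 9, T2.r 5)
[11] T1.load  rd  (counter 9, T1.r 9)
[12] T1.cas  hit  (counter 10, T1.r 9)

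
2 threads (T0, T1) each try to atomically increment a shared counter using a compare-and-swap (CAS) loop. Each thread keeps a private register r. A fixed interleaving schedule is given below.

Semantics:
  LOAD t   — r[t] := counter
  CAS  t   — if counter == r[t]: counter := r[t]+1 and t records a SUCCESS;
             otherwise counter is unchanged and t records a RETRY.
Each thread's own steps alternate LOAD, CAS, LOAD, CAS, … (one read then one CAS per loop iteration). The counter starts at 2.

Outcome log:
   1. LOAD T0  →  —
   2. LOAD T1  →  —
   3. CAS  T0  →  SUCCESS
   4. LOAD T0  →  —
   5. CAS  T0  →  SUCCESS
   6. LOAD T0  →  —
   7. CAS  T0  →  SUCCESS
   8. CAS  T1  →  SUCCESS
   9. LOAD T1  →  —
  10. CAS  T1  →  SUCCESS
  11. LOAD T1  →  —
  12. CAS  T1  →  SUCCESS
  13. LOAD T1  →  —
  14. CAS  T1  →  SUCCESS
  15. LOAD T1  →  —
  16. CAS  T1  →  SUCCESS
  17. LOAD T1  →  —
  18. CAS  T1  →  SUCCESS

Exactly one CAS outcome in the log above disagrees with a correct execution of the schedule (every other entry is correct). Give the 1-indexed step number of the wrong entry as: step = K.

Re-executing:
step 1: T0 LOAD ⇒ load; ctr=2 reg=2
step 2: T1 LOAD ⇒ load; ctr=2 reg=2
step 3: T0 CAS ⇒ ok; ctr=3 reg=2
step 4: T0 LOAD ⇒ load; ctr=3 reg=3
step 5: T0 CAS ⇒ ok; ctr=4 reg=3
step 6: T0 LOAD ⇒ load; ctr=4 reg=4
step 7: T0 CAS ⇒ ok; ctr=5 reg=4
step 8: T1 CAS ⇒ retry; ctr=5 reg=2
step 9: T1 LOAD ⇒ load; ctr=5 reg=5
step 10: T1 CAS ⇒ ok; ctr=6 reg=5
step 11: T1 LOAD ⇒ load; ctr=6 reg=6
step 12: T1 CAS ⇒ ok; ctr=7 reg=6
step 13: T1 LOAD ⇒ load; ctr=7 reg=7
step 14: T1 CAS ⇒ ok; ctr=8 reg=7
step 15: T1 LOAD ⇒ load; ctr=8 reg=8
step 16: T1 CAS ⇒ ok; ctr=9 reg=8
step 17: T1 LOAD ⇒ load; ctr=9 reg=9
step 18: T1 CAS ⇒ ok; ctr=10 reg=9
Log disagrees first at step 8.

step = 8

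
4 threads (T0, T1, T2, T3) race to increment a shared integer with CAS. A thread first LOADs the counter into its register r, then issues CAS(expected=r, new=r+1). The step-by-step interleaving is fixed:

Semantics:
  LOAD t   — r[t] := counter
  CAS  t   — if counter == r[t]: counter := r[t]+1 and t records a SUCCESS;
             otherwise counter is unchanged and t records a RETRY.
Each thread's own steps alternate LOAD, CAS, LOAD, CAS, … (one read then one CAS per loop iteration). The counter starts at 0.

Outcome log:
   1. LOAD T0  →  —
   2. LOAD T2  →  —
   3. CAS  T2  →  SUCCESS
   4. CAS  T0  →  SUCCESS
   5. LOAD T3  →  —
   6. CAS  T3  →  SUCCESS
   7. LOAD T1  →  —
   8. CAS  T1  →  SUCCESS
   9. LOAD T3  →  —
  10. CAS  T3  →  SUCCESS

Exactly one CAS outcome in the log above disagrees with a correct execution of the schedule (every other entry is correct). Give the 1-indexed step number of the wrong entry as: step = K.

step = 4

Correct run:
#1 T0 reads 0
#2 T2 reads 0
#3 T2 CAS(0→1) writes; counter now 1
#4 T0 CAS(0→1) fails; counter now 1
#5 T3 reads 1
#6 T3 CAS(1→2) writes; counter now 2
#7 T1 reads 2
#8 T1 CAS(2→3) writes; counter now 3
#9 T3 reads 3
#10 T3 CAS(3→4) writes; counter now 4
Flip is step 4.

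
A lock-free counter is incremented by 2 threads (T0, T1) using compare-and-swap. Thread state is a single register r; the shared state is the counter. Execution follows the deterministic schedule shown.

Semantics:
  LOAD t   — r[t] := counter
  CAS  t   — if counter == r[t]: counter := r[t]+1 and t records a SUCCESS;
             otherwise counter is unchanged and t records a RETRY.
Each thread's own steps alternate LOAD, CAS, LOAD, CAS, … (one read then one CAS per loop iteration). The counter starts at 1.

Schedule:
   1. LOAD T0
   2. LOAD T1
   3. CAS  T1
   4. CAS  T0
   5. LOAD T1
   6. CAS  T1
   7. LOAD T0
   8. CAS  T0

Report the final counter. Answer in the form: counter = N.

counter = 4

[1] T0.load  rd  (counter 1, T0.r 1)
[2] T1.load  rd  (counter 1, T1.r 1)
[3] T1.cas  hit  (counter 2, T1.r 1)
[4] T0.cas  miss  (counter 2, T0.r 1)
[5] T1.load  rd  (counter 2, T1.r 2)
[6] T1.cas  hit  (counter 3, T1.r 2)
[7] T0.load  rd  (counter 3, T0.r 3)
[8] T0.cas  hit  (counter 4, T0.r 3)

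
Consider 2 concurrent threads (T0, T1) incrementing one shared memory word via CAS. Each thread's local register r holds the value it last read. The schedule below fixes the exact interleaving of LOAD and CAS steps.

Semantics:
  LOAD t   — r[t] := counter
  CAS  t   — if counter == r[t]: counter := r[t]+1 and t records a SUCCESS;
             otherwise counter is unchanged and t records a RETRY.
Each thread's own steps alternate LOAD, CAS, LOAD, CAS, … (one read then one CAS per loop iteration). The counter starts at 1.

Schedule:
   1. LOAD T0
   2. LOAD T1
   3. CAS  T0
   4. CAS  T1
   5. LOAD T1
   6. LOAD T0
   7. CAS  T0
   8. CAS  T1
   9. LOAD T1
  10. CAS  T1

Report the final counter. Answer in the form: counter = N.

counter = 4

T0 LOAD — after: cnt=1, r=1 — load
T1 LOAD — after: cnt=1, r=1 — load
T0 CAS — after: cnt=2, r=1 — ok
T1 CAS — after: cnt=2, r=1 — retry
T1 LOAD — after: cnt=2, r=2 — load
T0 LOAD — after: cnt=2, r=2 — load
T0 CAS — after: cnt=3, r=2 — ok
T1 CAS — after: cnt=3, r=2 — retry
T1 LOAD — after: cnt=3, r=3 — load
T1 CAS — after: cnt=4, r=3 — ok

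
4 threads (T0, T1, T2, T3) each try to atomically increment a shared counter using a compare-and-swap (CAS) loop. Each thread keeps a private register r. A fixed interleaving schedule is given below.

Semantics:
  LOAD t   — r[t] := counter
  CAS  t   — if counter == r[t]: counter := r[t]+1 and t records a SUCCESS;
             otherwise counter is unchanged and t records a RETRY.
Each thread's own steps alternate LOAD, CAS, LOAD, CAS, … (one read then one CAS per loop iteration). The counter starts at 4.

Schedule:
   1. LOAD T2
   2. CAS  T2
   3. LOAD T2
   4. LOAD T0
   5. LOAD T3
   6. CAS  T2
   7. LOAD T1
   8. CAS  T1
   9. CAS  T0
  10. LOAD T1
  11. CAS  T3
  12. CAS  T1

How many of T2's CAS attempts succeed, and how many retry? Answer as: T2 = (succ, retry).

#1 T2 reads 4
#2 T2 CAS(4→5) writes; counter now 5
#3 T2 reads 5
#4 T0 reads 5
#5 T3 reads 5
#6 T2 CAS(5→6) writes; counter now 6
#7 T1 reads 6
#8 T1 CAS(6→7) writes; counter now 7
#9 T0 CAS(5→6) fails; counter now 7
#10 T1 reads 7
#11 T3 CAS(5→6) fails; counter now 7
#12 T1 CAS(7→8) writes; counter now 8

T2 = (2, 0)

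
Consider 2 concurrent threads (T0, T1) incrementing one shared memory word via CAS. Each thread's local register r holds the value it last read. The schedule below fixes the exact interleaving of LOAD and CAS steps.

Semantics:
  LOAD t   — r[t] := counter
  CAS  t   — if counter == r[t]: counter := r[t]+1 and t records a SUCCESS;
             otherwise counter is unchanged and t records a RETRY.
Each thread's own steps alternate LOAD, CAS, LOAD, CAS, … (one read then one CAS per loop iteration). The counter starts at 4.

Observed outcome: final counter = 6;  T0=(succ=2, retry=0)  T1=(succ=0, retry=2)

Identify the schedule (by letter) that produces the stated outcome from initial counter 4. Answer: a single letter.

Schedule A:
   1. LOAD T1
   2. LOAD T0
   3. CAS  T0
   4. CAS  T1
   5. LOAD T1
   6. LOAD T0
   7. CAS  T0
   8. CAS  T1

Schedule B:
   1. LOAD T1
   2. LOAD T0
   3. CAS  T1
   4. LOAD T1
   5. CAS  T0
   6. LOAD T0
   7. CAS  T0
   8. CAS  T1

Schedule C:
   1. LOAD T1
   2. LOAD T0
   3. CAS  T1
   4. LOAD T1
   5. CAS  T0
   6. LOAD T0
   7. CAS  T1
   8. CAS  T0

Tracing schedule A:
[1] T1.load  rd  (counter 4, T1.r 4)
[2] T0.load  rd  (counter 4, T0.r 4)
[3] T0.cas  hit  (counter 5, T0.r 4)
[4] T1.cas  miss  (counter 5, T1.r 4)
[5] T1.load  rd  (counter 5, T1.r 5)
[6] T0.load  rd  (counter 5, T0.r 5)
[7] T0.cas  hit  (counter 6, T0.r 5)
[8] T1.cas  miss  (counter 6, T1.r 5)

A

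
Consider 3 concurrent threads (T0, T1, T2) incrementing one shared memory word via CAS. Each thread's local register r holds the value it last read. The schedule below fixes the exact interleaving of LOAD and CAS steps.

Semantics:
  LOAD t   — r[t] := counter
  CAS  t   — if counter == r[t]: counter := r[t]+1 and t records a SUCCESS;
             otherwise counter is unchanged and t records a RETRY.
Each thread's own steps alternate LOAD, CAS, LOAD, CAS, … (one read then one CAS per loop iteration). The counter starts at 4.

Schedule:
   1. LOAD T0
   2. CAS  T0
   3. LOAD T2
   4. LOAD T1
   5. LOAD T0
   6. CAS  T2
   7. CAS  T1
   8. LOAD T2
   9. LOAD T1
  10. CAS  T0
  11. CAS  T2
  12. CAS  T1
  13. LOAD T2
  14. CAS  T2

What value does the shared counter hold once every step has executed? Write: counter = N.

counter = 8

#1 T0 reads 4
#2 T0 CAS(4→5) writes; counter now 5
#3 T2 reads 5
#4 T1 reads 5
#5 T0 reads 5
#6 T2 CAS(5→6) writes; counter now 6
#7 T1 CAS(5→6) fails; counter now 6
#8 T2 reads 6
#9 T1 reads 6
#10 T0 CAS(5→6) fails; counter now 6
#11 T2 CAS(6→7) writes; counter now 7
#12 T1 CAS(6→7) fails; counter now 7
#13 T2 reads 7
#14 T2 CAS(7→8) writes; counter now 8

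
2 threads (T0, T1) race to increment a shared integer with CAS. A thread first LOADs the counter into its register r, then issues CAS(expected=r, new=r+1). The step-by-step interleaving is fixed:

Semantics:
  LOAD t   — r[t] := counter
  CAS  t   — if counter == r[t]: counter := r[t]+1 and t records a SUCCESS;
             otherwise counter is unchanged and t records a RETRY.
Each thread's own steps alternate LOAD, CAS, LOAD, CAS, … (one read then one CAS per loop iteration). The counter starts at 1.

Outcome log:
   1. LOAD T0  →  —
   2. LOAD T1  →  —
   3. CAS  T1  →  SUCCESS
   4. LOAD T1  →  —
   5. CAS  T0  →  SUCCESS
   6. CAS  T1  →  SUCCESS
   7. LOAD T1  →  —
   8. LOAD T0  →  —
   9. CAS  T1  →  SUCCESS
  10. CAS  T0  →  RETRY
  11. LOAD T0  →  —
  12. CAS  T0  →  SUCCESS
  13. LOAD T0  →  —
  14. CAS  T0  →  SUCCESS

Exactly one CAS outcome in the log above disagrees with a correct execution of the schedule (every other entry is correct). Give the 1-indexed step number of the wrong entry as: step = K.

step = 5

Reference trace:
1. LOAD T0 → mem=1 r[T0]=1 [LOAD]
2. LOAD T1 → mem=1 r[T1]=1 [LOAD]
3. CAS T1 → mem=2 r[T1]=1 [OK]
4. LOAD T1 → mem=2 r[T1]=2 [LOAD]
5. CAS T0 → mem=2 r[T0]=1 [RETRY]
6. CAS T1 → mem=3 r[T1]=2 [OK]
7. LOAD T1 → mem=3 r[T1]=3 [LOAD]
8. LOAD T0 → mem=3 r[T0]=3 [LOAD]
9. CAS T1 → mem=4 r[T1]=3 [OK]
10. CAS T0 → mem=4 r[T0]=3 [RETRY]
11. LOAD T0 → mem=4 r[T0]=4 [LOAD]
12. CAS T0 → mem=5 r[T0]=4 [OK]
13. LOAD T0 → mem=5 r[T0]=5 [LOAD]
14. CAS T0 → mem=6 r[T0]=5 [OK]
Flip is step 5.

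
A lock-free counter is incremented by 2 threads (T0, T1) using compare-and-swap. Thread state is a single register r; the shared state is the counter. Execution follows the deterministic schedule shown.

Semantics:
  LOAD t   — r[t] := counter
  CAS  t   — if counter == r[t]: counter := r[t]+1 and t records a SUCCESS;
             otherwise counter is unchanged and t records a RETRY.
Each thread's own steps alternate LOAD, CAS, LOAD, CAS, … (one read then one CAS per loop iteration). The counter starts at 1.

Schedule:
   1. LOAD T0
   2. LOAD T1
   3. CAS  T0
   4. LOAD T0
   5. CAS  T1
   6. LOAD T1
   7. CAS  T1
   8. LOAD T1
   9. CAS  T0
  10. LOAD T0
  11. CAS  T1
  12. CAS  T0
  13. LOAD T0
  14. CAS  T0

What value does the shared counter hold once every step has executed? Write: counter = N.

counter = 5

#1 T0 reads 1
#2 T1 reads 1
#3 T0 CAS(1→2) writes; counter now 2
#4 T0 reads 2
#5 T1 CAS(1→2) fails; counter now 2
#6 T1 reads 2
#7 T1 CAS(2→3) writes; counter now 3
#8 T1 reads 3
#9 T0 CAS(2→3) fails; counter now 3
#10 T0 reads 3
#11 T1 CAS(3→4) writes; counter now 4
#12 T0 CAS(3→4) fails; counter now 4
#13 T0 reads 4
#14 T0 CAS(4→5) writes; counter now 5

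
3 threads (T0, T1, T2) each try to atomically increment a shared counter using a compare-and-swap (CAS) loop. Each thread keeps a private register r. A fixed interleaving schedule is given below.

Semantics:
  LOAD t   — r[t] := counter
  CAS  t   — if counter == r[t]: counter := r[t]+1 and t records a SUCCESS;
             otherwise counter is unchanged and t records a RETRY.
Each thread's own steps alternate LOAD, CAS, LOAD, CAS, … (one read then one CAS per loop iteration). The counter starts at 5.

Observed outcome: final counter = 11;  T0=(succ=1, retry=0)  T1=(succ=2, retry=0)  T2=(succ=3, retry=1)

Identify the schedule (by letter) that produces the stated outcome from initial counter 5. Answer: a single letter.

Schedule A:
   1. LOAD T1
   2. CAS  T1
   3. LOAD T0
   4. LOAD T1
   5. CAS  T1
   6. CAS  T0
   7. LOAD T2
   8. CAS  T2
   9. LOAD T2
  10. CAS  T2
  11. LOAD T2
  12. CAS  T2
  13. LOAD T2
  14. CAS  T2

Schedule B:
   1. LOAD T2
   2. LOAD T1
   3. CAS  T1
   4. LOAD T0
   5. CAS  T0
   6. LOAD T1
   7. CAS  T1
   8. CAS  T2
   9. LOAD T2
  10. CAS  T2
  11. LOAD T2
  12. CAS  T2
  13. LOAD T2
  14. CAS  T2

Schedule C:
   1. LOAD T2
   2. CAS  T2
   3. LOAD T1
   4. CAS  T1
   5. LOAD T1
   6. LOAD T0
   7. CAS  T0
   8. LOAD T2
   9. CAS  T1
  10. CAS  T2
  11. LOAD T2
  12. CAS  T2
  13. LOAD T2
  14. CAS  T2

Simulating candidate B:
[1] T2.load  rd  (counter 5, T2.r 5)
[2] T1.load  rd  (counter 5, T1.r 5)
[3] T1.cas  hit  (counter 6, T1.r 5)
[4] T0.load  rd  (counter 6, T0.r 6)
[5] T0.cas  hit  (counter 7, T0.r 6)
[6] T1.load  rd  (counter 7, T1.r 7)
[7] T1.cas  hit  (counter 8, T1.r 7)
[8] T2.cas  miss  (counter 8, T2.r 5)
[9] T2.load  rd  (counter 8, T2.r 8)
[10] T2.cas  hit  (counter 9, T2.r 8)
[11] T2.load  rd  (counter 9, T2.r 9)
[12] T2.cas  hit  (counter 10, T2.r 9)
[13] T2.load  rd  (counter 10, T2.r 10)
[14] T2.cas  hit  (counter 11, T2.r 10)

B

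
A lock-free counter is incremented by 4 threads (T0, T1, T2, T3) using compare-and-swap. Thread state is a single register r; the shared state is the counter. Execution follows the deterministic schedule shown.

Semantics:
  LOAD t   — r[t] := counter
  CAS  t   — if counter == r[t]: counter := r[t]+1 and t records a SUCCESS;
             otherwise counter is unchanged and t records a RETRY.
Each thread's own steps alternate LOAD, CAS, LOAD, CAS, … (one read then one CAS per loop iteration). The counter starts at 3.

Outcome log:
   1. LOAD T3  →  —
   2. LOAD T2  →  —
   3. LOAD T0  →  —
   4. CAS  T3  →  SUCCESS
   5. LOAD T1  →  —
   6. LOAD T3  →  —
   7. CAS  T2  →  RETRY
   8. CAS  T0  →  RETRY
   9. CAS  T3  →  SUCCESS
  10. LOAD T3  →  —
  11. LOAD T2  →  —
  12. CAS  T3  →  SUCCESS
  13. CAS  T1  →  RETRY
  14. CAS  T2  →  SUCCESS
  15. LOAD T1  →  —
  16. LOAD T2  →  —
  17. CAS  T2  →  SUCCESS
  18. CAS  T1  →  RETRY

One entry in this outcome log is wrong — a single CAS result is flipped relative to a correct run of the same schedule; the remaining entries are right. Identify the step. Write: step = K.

Correct run:
[1] T3.load  rd  (counter 3, T3.r 3)
[2] T2.load  rd  (counter 3, T2.r 3)
[3] T0.load  rd  (counter 3, T0.r 3)
[4] T3.cas  hit  (counter 4, T3.r 3)
[5] T1.load  rd  (counter 4, T1.r 4)
[6] T3.load  rd  (counter 4, T3.r 4)
[7] T2.cas  miss  (counter 4, T2.r 3)
[8] T0.cas  miss  (counter 4, T0.r 3)
[9] T3.cas  hit  (counter 5, T3.r 4)
[10] T3.load  rd  (counter 5, T3.r 5)
[11] T2.load  rd  (counter 5, T2.r 5)
[12] T3.cas  hit  (counter 6, T3.r 5)
[13] T1.cas  miss  (counter 6, T1.r 4)
[14] T2.cas  miss  (counter 6, T2.r 5)
[15] T1.load  rd  (counter 6, T1.r 6)
[16] T2.load  rd  (counter 6, T2.r 6)
[17] T2.cas  hit  (counter 7, T2.r 6)
[18] T1.cas  miss  (counter 7, T1.r 6)
Mismatch at 14.

step = 14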